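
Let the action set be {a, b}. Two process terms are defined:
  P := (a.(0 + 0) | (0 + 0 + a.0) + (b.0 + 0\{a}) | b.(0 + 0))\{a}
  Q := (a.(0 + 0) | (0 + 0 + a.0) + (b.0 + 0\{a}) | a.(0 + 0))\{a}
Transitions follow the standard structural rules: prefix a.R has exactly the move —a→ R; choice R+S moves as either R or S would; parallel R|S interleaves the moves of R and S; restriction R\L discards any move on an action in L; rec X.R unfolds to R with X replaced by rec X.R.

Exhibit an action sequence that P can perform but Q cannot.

Reachable graph of P (4 states):
  s0 = (a.(0 + 0) | (0 + 0 + a.0) + (b.0 + 0\{a}) | b.(0 + 0))\{a} :: ··b··> s1, ··b··> s2
  s1 = ((b.0 + 0\{a}) | (0 + 0))\{a} :: ··b··> s3
  s2 = (0 | b.(0 + 0))\{a} :: ··b··> s3
  s3 = (0 | (0 + 0))\{a} :: ·
Reachable graph of Q (2 states):
  t0 = (a.(0 + 0) | (0 + 0 + a.0) + (b.0 + 0\{a}) | a.(0 + 0))\{a} :: ··b··> t1
  t1 = (0 | a.(0 + 0))\{a} :: ·
Executing bb from P (initial set {s0}):
  step 1 (b): {s1, s2}
  step 2 (b): {s3}
  — P admits the full trace.
Executing bb from Q (initial set {t0}):
  step 1 (b): {t1}
  step 2 (b): ∅  — Q cannot continue

bb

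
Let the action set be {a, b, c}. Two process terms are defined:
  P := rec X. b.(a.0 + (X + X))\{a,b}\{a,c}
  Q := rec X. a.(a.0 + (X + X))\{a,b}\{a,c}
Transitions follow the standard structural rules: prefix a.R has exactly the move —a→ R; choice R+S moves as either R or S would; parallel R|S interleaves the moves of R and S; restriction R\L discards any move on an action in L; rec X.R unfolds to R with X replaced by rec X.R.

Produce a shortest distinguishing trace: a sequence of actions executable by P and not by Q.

b

P's transition system — 2 states:
  m0 = rec X. b.(a.0 + (X + X))\{a,b}\{a,c} | —b→ m1
  m1 = (a.0 + ((rec X. b.(a.0 + (X + X))\{a,b}\{a,c}) + (rec X. b.(a.0 + (X + X))\{a,b}\{a,c})))\{a,b}\{a,c} | ∅
Q's transition system — 2 states:
  n0 = rec X. a.(a.0 + (X + X))\{a,b}\{a,c} | —a→ n1
  n1 = (a.0 + ((rec X. a.(a.0 + (X + X))\{a,b}\{a,c}) + (rec X. a.(a.0 + (X + X))\{a,b}\{a,c})))\{a,b}\{a,c} | ∅
Trace ⟨b⟩ through P, begin at {m0}:
  [1] b ⇒ {m1}
  — P admits the full trace.
Trace ⟨b⟩ through Q, begin at {n0}:
  [1] b ⇒ ∅  — Q cannot continue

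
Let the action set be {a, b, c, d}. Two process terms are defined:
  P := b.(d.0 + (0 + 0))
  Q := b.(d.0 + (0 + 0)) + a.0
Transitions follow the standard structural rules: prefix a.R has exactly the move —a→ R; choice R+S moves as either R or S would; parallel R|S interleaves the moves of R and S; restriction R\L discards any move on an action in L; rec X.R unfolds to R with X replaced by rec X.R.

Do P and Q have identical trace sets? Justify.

NO — witness ⟨a⟩

Reachable graph of P (3 states):
  p0 = b.(d.0 + (0 + 0)) → --b--▸ p1
  p1 = d.0 + (0 + 0) → --d--▸ p2
  p2 = 0 → stopped
Reachable graph of Q (3 states):
  q0 = b.(d.0 + (0 + 0)) + a.0 → --a--▸ q1, --b--▸ q2
  q1 = 0 → stopped
  q2 = d.0 + (0 + 0) → --d--▸ q1
Trace ⟨a⟩ through Q, begin at {q0}:
  [1] a ⇒ {q1}
  ✓ Q
Trace ⟨a⟩ through P, begin at {p0}:
  [1] a ⇒ no successor for P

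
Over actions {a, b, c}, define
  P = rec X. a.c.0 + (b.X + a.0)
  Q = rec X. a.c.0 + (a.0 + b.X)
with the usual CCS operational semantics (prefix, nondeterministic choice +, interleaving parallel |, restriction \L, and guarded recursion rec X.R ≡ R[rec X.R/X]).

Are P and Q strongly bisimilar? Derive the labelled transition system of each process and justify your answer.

Reachable graph of P (3 states):
  u0 = rec X. a.c.0 + (b.X + a.0) | =a=> u1, =a=> u2, =b=> u0
  u1 = 0 | ∅
  u2 = c.0 | =c=> u1
Reachable graph of Q (3 states):
  v0 = rec X. a.c.0 + (a.0 + b.X) | =a=> v1, =a=> v2, =b=> v0
  v1 = 0 | ∅
  v2 = c.0 | =c=> v1
Partition-refinement fixed point:
  B0 = {u0, v0}
  B1 = {u1, v1}
  B2 = {u2, v2}
u0 ∈ B0, v0 ∈ B0 → same block

P ~ Q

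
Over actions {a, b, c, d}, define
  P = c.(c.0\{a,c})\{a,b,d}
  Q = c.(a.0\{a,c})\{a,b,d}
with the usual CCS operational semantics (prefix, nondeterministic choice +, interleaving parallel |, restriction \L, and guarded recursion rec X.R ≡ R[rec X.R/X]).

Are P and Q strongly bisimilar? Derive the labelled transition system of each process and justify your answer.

NO

Reachable graph of P (3 states):
  m0 = c.(c.0\{a,c})\{a,b,d} has moves -c-> m1
  m1 = (c.0\{a,c})\{a,b,d} has moves -c-> m2
  m2 = 0\{a,c}\{a,b,d} has moves stopped
Reachable graph of Q (2 states):
  n0 = c.(a.0\{a,c})\{a,b,d} has moves -c-> n1
  n1 = (a.0\{a,c})\{a,b,d} has moves stopped
Bisimilarity quotient blocks:
  B0 = {m0}
  B1 = {m1, n0}
  B2 = {m2, n1}
m0 ∈ B0, n0 ∈ B1 → different blocks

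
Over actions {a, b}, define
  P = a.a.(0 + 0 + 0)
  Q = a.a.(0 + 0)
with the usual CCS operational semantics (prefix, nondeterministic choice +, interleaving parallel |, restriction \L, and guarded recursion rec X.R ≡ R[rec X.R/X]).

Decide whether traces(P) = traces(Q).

traces(P) = traces(Q)

Reachable graph of P (3 states):
  u0 = a.a.(0 + 0 + 0) → —a→ u1
  u1 = a.(0 + 0 + 0) → —a→ u2
  u2 = 0 + 0 + 0 → ∅
Reachable graph of Q (3 states):
  v0 = a.a.(0 + 0) → —a→ v1
  v1 = a.(0 + 0) → —a→ v2
  v2 = 0 + 0 → ∅
Coarsest stable partition (strong bisimilarity classes):
  B0 = {u0, v0}
  B1 = {u1, v1}
  B2 = {u2, v2}
u0 ∈ B0, v0 ∈ B0 → same block
Bisimilar ⇒ trace-equivalent.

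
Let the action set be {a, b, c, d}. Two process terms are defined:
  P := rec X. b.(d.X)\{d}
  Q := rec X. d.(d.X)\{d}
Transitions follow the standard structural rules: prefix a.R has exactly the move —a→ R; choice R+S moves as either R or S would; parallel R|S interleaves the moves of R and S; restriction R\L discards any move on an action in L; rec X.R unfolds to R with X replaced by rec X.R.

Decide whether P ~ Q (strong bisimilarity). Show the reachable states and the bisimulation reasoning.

NO

Reachable graph of P (2 states):
  s0 = rec X. b.(d.X)\{d} | --b--▸ s1
  s1 = (d.(rec X. b.(d.X)\{d}))\{d} | (no moves)
Reachable graph of Q (2 states):
  t0 = rec X. d.(d.X)\{d} | --d--▸ t1
  t1 = (d.(rec X. d.(d.X)\{d}))\{d} | (no moves)
Coarsest stable partition (strong bisimilarity classes):
  B0 = {s0}
  B1 = {s1, t1}
  B2 = {t0}
s0 ∈ B0, t0 ∈ B2 → different blocks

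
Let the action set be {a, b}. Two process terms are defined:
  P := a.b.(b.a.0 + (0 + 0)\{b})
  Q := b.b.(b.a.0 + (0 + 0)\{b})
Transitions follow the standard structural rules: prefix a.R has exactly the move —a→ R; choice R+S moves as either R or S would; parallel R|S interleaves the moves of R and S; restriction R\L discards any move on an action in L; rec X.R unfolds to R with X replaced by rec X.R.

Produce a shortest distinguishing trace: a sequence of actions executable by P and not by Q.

a

Reachable graph of P (5 states):
  p0 = a.b.(b.a.0 + (0 + 0)\{b}) has moves ··a··> p1
  p1 = b.(b.a.0 + (0 + 0)\{b}) has moves ··b··> p2
  p2 = b.a.0 + (0 + 0)\{b} has moves ··b··> p3
  p3 = a.0 has moves ··a··> p4
  p4 = 0 has moves ·
Reachable graph of Q (5 states):
  q0 = b.b.(b.a.0 + (0 + 0)\{b}) has moves ··b··> q1
  q1 = b.(b.a.0 + (0 + 0)\{b}) has moves ··b··> q2
  q2 = b.a.0 + (0 + 0)\{b} has moves ··b··> q3
  q3 = a.0 has moves ··a··> q4
  q4 = 0 has moves ·
Executing a from P (initial set {p0}):
  [1] a ⇒ {p1}
  ✓ P
Executing a from Q (initial set {q0}):
  [1] a ⇒ ∅  — Q cannot continue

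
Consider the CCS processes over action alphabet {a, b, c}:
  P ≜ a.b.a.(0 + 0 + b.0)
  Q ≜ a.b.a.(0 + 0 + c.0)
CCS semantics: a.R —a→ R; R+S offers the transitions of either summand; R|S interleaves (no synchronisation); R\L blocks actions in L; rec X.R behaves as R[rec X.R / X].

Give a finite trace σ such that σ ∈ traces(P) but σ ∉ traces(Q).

P's transition system — 5 states:
  m0 = a.b.a.(0 + 0 + b.0) :: —a→ m1
  m1 = b.a.(0 + 0 + b.0) :: —b→ m2
  m2 = a.(0 + 0 + b.0) :: —a→ m3
  m3 = 0 + 0 + b.0 :: —b→ m4
  m4 = 0 :: (no moves)
Q's transition system — 5 states:
  n0 = a.b.a.(0 + 0 + c.0) :: —a→ n1
  n1 = b.a.(0 + 0 + c.0) :: —b→ n2
  n2 = a.(0 + 0 + c.0) :: —a→ n3
  n3 = 0 + 0 + c.0 :: —c→ n4
  n4 = 0 :: (no moves)
Trace ⟨abab⟩ through P, begin at {m0}:
  [1] a ⇒ {m1}
  [2] b ⇒ {m2}
  [3] a ⇒ {m3}
  [4] b ⇒ {m4}
  P completes σ.
Trace ⟨abab⟩ through Q, begin at {n0}:
  [1] a ⇒ {n1}
  [2] b ⇒ {n2}
  [3] a ⇒ {n3}
  [4] b ⇒ ∅ (Q stuck)

abab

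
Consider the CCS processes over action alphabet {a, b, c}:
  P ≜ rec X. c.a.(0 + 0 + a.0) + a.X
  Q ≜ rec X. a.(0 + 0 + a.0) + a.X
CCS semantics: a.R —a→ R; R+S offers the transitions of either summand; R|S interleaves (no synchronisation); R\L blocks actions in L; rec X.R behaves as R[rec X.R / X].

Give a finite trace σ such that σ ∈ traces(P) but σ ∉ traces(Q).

P's transition system — 4 states:
  m0 = rec X. c.a.(0 + 0 + a.0) + a.X | =a=> m0, =c=> m1
  m1 = a.(0 + 0 + a.0) | =a=> m2
  m2 = 0 + 0 + a.0 | =a=> m3
  m3 = 0 | stopped
Q's transition system — 3 states:
  n0 = rec X. a.(0 + 0 + a.0) + a.X | =a=> n0, =a=> n1
  n1 = 0 + 0 + a.0 | =a=> n2
  n2 = 0 | stopped
Trace ⟨c⟩ through P, begin at {m0}:
  after c @ step 1: {m1}
  — P admits the full trace.
Trace ⟨c⟩ through Q, begin at {n0}:
  after c @ step 1: ∅ (Q stuck)

c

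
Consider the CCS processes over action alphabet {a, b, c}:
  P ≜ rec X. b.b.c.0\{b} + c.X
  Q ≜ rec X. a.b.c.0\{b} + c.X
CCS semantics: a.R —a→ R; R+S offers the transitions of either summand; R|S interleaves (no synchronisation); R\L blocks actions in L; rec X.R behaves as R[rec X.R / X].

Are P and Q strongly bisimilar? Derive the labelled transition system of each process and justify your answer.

Reachable graph of P (4 states):
  s0 = rec X. b.b.c.0\{b} + c.X ⊢ --b--▸ s1, --c--▸ s0
  s1 = b.c.0\{b} ⊢ --b--▸ s2
  s2 = c.0\{b} ⊢ --c--▸ s3
  s3 = 0\{b} ⊢ ∅
Reachable graph of Q (4 states):
  t0 = rec X. a.b.c.0\{b} + c.X ⊢ --a--▸ t1, --c--▸ t0
  t1 = b.c.0\{b} ⊢ --b--▸ t2
  t2 = c.0\{b} ⊢ --c--▸ t3
  t3 = 0\{b} ⊢ ∅
Partition-refinement fixed point:
  B0 = {s0}
  B1 = {s1, t1}
  B2 = {s2, t2}
  B3 = {s3, t3}
  B4 = {t0}
s0 ∈ B0, t0 ∈ B4 → different blocks

NO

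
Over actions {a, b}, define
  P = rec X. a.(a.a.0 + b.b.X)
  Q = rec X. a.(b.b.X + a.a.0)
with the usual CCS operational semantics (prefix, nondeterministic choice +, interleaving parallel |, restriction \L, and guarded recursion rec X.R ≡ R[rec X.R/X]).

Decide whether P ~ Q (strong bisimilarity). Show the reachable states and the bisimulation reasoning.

Reachable graph of P (5 states):
  p0 = rec X. a.(a.a.0 + b.b.X) → --a--▸ p1
  p1 = a.a.0 + b.b.(rec X. a.(a.a.0 + b.b.X)) → --a--▸ p2, --b--▸ p3
  p2 = a.0 → --a--▸ p4
  p3 = b.(rec X. a.(a.a.0 + b.b.X)) → --b--▸ p0
  p4 = 0 → ·
Reachable graph of Q (5 states):
  q0 = rec X. a.(b.b.X + a.a.0) → --a--▸ q1
  q1 = b.b.(rec X. a.(b.b.X + a.a.0)) + a.a.0 → --a--▸ q2, --b--▸ q3
  q2 = a.0 → --a--▸ q4
  q3 = b.(rec X. a.(b.b.X + a.a.0)) → --b--▸ q0
  q4 = 0 → ·
Coarsest stable partition (strong bisimilarity classes):
  B0 = {p0, q0}
  B1 = {p1, q1}
  B2 = {p3, q3}
  B3 = {p2, q2}
  B4 = {p4, q4}
p0 ∈ B0, q0 ∈ B0 → same block

bisimilar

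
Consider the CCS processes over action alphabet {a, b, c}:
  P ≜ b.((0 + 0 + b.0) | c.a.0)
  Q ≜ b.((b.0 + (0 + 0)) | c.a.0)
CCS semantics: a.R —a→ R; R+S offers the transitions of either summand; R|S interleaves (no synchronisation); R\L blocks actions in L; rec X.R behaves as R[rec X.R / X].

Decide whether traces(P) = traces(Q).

YES

P's transition system — 7 states:
  u0 = b.((0 + 0 + b.0) | c.a.0) → =b=> u1
  u1 = (0 + 0 + b.0) | c.a.0 → =b=> u2, =c=> u3
  u2 = 0 | c.a.0 → =c=> u4
  u3 = (0 + 0 + b.0) | a.0 → =a=> u5, =b=> u4
  u4 = 0 | a.0 → =a=> u6
  u5 = (0 + 0 + b.0) | 0 → =b=> u6
  u6 = 0 | 0 → ∅
Q's transition system — 7 states:
  v0 = b.((b.0 + (0 + 0)) | c.a.0) → =b=> v1
  v1 = (b.0 + (0 + 0)) | c.a.0 → =b=> v2, =c=> v3
  v2 = 0 | c.a.0 → =c=> v4
  v3 = (b.0 + (0 + 0)) | a.0 → =a=> v5, =b=> v4
  v4 = 0 | a.0 → =a=> v6
  v5 = (b.0 + (0 + 0)) | 0 → =b=> v6
  v6 = 0 | 0 → ∅
Partition-refinement fixed point:
  B0 = {u0, v0}
  B1 = {u1, v1}
  B2 = {u2, v2}
  B3 = {u4, v4}
  B4 = {u6, v6}
  B5 = {u3, v3}
  B6 = {u5, v5}
u0 ∈ B0, v0 ∈ B0 → same block
Bisimilar ⇒ trace-equivalent.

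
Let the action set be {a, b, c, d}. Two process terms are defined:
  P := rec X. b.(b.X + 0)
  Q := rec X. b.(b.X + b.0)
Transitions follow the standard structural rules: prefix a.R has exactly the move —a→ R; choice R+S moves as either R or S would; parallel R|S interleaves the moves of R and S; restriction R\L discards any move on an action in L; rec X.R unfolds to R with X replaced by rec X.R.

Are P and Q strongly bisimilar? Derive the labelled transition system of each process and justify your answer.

LTS(P): 2 reachable states
  u0 = rec X. b.(b.X + 0) → —b→ u1
  u1 = b.(rec X. b.(b.X + 0)) + 0 → —b→ u0
LTS(Q): 3 reachable states
  v0 = rec X. b.(b.X + b.0) → —b→ v1
  v1 = b.(rec X. b.(b.X + b.0)) + b.0 → —b→ v0, —b→ v2
  v2 = 0 → (no moves)
Partition-refinement fixed point:
  B0 = {u0, u1}
  B1 = {v0}
  B2 = {v1}
  B3 = {v2}
u0 ∈ B0, v0 ∈ B1 → different blocks

P ≁ Q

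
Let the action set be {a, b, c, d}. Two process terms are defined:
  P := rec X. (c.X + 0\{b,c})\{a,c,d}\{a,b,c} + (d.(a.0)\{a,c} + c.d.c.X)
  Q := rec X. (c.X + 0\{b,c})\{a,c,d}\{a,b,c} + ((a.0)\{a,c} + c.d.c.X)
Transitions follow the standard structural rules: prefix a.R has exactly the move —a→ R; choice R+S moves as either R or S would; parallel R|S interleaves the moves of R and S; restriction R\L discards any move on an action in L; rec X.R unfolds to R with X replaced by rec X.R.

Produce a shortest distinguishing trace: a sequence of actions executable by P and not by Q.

d

LTS(P): 4 reachable states
  p0 = rec X. (c.X + 0\{b,c})\{a,c,d}\{a,b,c} + (d.(a.0)\{a,c} + c.d.c.X) → =c=> p1, =d=> p2
  p1 = d.c.(rec X. (c.X + 0\{b,c})\{a,c,d}\{a,b,c} + (d.(a.0)\{a,c} + c.d.c.X)) → =d=> p3
  p2 = (a.0)\{a,c} → ·
  p3 = c.(rec X. (c.X + 0\{b,c})\{a,c,d}\{a,b,c} + (d.(a.0)\{a,c} + c.d.c.X)) → =c=> p0
LTS(Q): 3 reachable states
  q0 = rec X. (c.X + 0\{b,c})\{a,c,d}\{a,b,c} + ((a.0)\{a,c} + c.d.c.X) → =c=> q1
  q1 = d.c.(rec X. (c.X + 0\{b,c})\{a,c,d}\{a,b,c} + ((a.0)\{a,c} + c.d.c.X)) → =d=> q2
  q2 = c.(rec X. (c.X + 0\{b,c})\{a,c,d}\{a,b,c} + ((a.0)\{a,c} + c.d.c.X)) → =c=> q0
Executing d from P (initial set {p0}):
  step 1 (d): {p2}
  — P admits the full trace.
Executing d from Q (initial set {q0}):
  step 1 (d): ∅  — Q cannot continue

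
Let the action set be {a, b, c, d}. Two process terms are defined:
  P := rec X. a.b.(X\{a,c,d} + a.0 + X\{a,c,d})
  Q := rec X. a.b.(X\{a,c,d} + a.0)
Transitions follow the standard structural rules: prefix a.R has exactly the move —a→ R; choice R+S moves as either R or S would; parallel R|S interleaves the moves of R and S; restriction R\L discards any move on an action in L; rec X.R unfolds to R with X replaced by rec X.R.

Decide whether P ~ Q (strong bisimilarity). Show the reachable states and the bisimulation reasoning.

LTS(P): 4 reachable states
  s0 = rec X. a.b.(X\{a,c,d} + a.0 + X\{a,c,d}) ⊢ -a-> s1
  s1 = b.((rec X. a.b.(X\{a,c,d} + a.0 + X\{a,c,d}))\{a,c,d} + a.0 + (rec X. a.b.(X\{a,c,d} + a.0 + X\{a,c,d}))\{a,c,d}) ⊢ -b-> s2
  s2 = (rec X. a.b.(X\{a,c,d} + a.0 + X\{a,c,d}))\{a,c,d} + a.0 + (rec X. a.b.(X\{a,c,d} + a.0 + X\{a,c,d}))\{a,c,d} ⊢ -a-> s3
  s3 = 0 ⊢ stopped
LTS(Q): 4 reachable states
  t0 = rec X. a.b.(X\{a,c,d} + a.0) ⊢ -a-> t1
  t1 = b.((rec X. a.b.(X\{a,c,d} + a.0))\{a,c,d} + a.0) ⊢ -b-> t2
  t2 = (rec X. a.b.(X\{a,c,d} + a.0))\{a,c,d} + a.0 ⊢ -a-> t3
  t3 = 0 ⊢ stopped
Bisimilarity quotient blocks:
  B0 = {s0, t0}
  B1 = {s1, t1}
  B2 = {s2, t2}
  B3 = {s3, t3}
s0 ∈ B0, t0 ∈ B0 → same block

bisimilar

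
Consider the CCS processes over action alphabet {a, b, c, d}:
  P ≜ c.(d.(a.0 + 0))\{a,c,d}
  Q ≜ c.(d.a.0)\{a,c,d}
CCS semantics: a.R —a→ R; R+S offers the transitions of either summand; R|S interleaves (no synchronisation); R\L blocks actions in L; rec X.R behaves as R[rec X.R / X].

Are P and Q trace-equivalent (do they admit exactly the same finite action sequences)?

traces(P) = traces(Q)

P's transition system — 2 states:
  u0 = c.(d.(a.0 + 0))\{a,c,d} → —c→ u1
  u1 = (d.(a.0 + 0))\{a,c,d} → ·
Q's transition system — 2 states:
  v0 = c.(d.a.0)\{a,c,d} → —c→ v1
  v1 = (d.a.0)\{a,c,d} → ·
Coarsest stable partition (strong bisimilarity classes):
  B0 = {u0, v0}
  B1 = {u1, v1}
u0 ∈ B0, v0 ∈ B0 → same block
Bisimilar ⇒ trace-equivalent.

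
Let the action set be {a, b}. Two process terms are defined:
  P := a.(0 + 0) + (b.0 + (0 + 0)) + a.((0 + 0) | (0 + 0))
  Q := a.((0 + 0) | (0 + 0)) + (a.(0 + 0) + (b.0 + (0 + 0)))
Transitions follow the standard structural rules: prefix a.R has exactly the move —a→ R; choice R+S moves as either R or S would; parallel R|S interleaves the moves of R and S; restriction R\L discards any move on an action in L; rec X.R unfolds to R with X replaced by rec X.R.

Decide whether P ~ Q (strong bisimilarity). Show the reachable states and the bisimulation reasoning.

YES

LTS(P): 4 reachable states
  s0 = a.(0 + 0) + (b.0 + (0 + 0)) + a.((0 + 0) | (0 + 0)) → =a=> s1, =a=> s2, =b=> s3
  s1 = (0 + 0) | (0 + 0) → deadlocked
  s2 = 0 + 0 → deadlocked
  s3 = 0 → deadlocked
LTS(Q): 4 reachable states
  t0 = a.((0 + 0) | (0 + 0)) + (a.(0 + 0) + (b.0 + (0 + 0))) → =a=> t1, =a=> t2, =b=> t3
  t1 = (0 + 0) | (0 + 0) → deadlocked
  t2 = 0 + 0 → deadlocked
  t3 = 0 → deadlocked
Partition-refinement fixed point:
  B0 = {s0, t0}
  B1 = {s1, s2, s3, t1, t2, t3}
s0 ∈ B0, t0 ∈ B0 → same block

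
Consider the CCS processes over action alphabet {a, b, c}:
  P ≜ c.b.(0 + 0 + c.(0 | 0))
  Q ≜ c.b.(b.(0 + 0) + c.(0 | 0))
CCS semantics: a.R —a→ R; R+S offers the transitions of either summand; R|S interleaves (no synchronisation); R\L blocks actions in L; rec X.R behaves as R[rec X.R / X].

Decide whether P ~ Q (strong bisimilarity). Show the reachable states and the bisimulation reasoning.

Reachable graph of P (4 states):
  u0 = c.b.(0 + 0 + c.(0 | 0)) ⊢ -c-> u1
  u1 = b.(0 + 0 + c.(0 | 0)) ⊢ -b-> u2
  u2 = 0 + 0 + c.(0 | 0) ⊢ -c-> u3
  u3 = 0 | 0 ⊢ ∅
Reachable graph of Q (5 states):
  v0 = c.b.(b.(0 + 0) + c.(0 | 0)) ⊢ -c-> v1
  v1 = b.(b.(0 + 0) + c.(0 | 0)) ⊢ -b-> v2
  v2 = b.(0 + 0) + c.(0 | 0) ⊢ -b-> v3, -c-> v4
  v3 = 0 + 0 ⊢ ∅
  v4 = 0 | 0 ⊢ ∅
Partition-refinement fixed point:
  B0 = {u0}
  B1 = {u1}
  B2 = {u2}
  B3 = {u3, v3, v4}
  B4 = {v0}
  B5 = {v1}
  B6 = {v2}
u0 ∈ B0, v0 ∈ B4 → different blocks

NO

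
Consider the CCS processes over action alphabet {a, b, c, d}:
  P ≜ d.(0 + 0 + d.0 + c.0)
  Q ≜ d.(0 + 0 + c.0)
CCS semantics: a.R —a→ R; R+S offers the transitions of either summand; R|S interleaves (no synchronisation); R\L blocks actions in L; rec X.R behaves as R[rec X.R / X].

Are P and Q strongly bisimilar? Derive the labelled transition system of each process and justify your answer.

P's transition system — 3 states:
  m0 = d.(0 + 0 + d.0 + c.0) → =d=> m1
  m1 = 0 + 0 + d.0 + c.0 → =c=> m2, =d=> m2
  m2 = 0 → ∅
Q's transition system — 3 states:
  n0 = d.(0 + 0 + c.0) → =d=> n1
  n1 = 0 + 0 + c.0 → =c=> n2
  n2 = 0 → ∅
Partition-refinement fixed point:
  B0 = {m0}
  B1 = {m1}
  B2 = {m2, n2}
  B3 = {n0}
  B4 = {n1}
m0 ∈ B0, n0 ∈ B3 → different blocks

NO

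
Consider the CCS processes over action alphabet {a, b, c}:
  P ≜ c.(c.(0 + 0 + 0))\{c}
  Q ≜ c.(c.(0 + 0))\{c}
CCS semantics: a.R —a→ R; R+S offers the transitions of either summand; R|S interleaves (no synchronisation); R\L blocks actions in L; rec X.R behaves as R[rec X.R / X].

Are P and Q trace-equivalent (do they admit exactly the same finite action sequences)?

Reachable graph of P (2 states):
  u0 = c.(c.(0 + 0 + 0))\{c} :: —c→ u1
  u1 = (c.(0 + 0 + 0))\{c} :: ∅
Reachable graph of Q (2 states):
  v0 = c.(c.(0 + 0))\{c} :: —c→ v1
  v1 = (c.(0 + 0))\{c} :: ∅
Bisimilarity quotient blocks:
  B0 = {u0, v0}
  B1 = {u1, v1}
u0 ∈ B0, v0 ∈ B0 → same block
Bisimilar ⇒ trace-equivalent.

traces(P) = traces(Q)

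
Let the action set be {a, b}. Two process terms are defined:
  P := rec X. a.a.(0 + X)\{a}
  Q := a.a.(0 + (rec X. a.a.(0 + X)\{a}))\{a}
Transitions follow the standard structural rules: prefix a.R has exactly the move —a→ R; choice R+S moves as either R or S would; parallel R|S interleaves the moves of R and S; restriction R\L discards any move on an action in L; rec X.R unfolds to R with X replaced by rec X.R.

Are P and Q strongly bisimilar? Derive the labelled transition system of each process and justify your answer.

YES

LTS(P): 3 reachable states
  p0 = rec X. a.a.(0 + X)\{a} ⊢ ··a··> p1
  p1 = a.(0 + (rec X. a.a.(0 + X)\{a}))\{a} ⊢ ··a··> p2
  p2 = (0 + (rec X. a.a.(0 + X)\{a}))\{a} ⊢ (no moves)
LTS(Q): 3 reachable states
  q0 = a.a.(0 + (rec X. a.a.(0 + X)\{a}))\{a} ⊢ ··a··> q1
  q1 = a.(0 + (rec X. a.a.(0 + X)\{a}))\{a} ⊢ ··a··> q2
  q2 = (0 + (rec X. a.a.(0 + X)\{a}))\{a} ⊢ (no moves)
Bisimilarity quotient blocks:
  B0 = {p0, q0}
  B1 = {p1, q1}
  B2 = {p2, q2}
p0 ∈ B0, q0 ∈ B0 → same block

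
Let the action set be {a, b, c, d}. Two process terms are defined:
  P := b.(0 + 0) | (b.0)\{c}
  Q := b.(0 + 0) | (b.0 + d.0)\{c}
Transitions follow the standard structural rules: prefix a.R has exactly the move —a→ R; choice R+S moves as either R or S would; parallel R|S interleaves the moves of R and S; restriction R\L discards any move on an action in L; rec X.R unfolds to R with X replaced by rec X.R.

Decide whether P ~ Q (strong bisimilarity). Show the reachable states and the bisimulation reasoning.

P's transition system — 4 states:
  u0 = b.(0 + 0) | (b.0)\{c} | -b-> u1, -b-> u2
  u1 = (0 + 0) | (b.0)\{c} | -b-> u3
  u2 = b.(0 + 0) | 0\{c} | -b-> u3
  u3 = (0 + 0) | 0\{c} | ∅
Q's transition system — 4 states:
  v0 = b.(0 + 0) | (b.0 + d.0)\{c} | -b-> v1, -b-> v2, -d-> v2
  v1 = (0 + 0) | (b.0 + d.0)\{c} | -b-> v3, -d-> v3
  v2 = b.(0 + 0) | 0\{c} | -b-> v3
  v3 = (0 + 0) | 0\{c} | ∅
Partition-refinement fixed point:
  B0 = {u0}
  B1 = {u1, u2, v2}
  B2 = {u3, v3}
  B3 = {v0}
  B4 = {v1}
u0 ∈ B0, v0 ∈ B3 → different blocks

NO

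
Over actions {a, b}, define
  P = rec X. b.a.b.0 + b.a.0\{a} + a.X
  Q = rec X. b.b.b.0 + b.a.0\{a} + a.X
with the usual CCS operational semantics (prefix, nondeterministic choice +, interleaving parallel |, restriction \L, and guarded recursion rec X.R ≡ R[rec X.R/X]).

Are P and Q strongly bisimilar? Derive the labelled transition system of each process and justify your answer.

P ≁ Q

Reachable graph of P (6 states):
  p0 = rec X. b.a.b.0 + b.a.0\{a} + a.X ⊢ =a=> p0, =b=> p1, =b=> p2
  p1 = a.0\{a} ⊢ =a=> p3
  p2 = a.b.0 ⊢ =a=> p4
  p3 = 0\{a} ⊢ ∅
  p4 = b.0 ⊢ =b=> p5
  p5 = 0 ⊢ ∅
Reachable graph of Q (6 states):
  q0 = rec X. b.b.b.0 + b.a.0\{a} + a.X ⊢ =a=> q0, =b=> q1, =b=> q2
  q1 = a.0\{a} ⊢ =a=> q3
  q2 = b.b.0 ⊢ =b=> q4
  q3 = 0\{a} ⊢ ∅
  q4 = b.0 ⊢ =b=> q5
  q5 = 0 ⊢ ∅
Coarsest stable partition (strong bisimilarity classes):
  B0 = {p0}
  B1 = {p1, q1}
  B2 = {p3, p5, q3, q5}
  B3 = {p2}
  B4 = {p4, q4}
  B5 = {q0}
  B6 = {q2}
p0 ∈ B0, q0 ∈ B5 → different blocks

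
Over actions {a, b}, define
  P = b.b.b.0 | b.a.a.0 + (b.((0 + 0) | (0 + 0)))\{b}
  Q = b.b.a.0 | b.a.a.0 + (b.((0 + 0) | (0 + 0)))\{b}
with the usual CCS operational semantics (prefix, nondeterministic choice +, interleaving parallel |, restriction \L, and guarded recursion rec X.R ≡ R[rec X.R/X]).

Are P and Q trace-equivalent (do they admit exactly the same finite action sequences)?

Reachable graph of P (16 states):
  u0 = b.b.b.0 | b.a.a.0 + (b.((0 + 0) | (0 + 0)))\{b} → =b=> u1, =b=> u2
  u1 = b.b.0 | b.a.a.0 → =b=> u3, =b=> u4
  u2 = b.b.b.0 | a.a.0 → =a=> u5, =b=> u4
  u3 = b.0 | b.a.a.0 → =b=> u6, =b=> u7
  u4 = b.b.0 | a.a.0 → =a=> u8, =b=> u7
  u5 = b.b.b.0 | a.0 → =a=> u9, =b=> u8
  u6 = 0 | b.a.a.0 → =b=> u10
  u7 = b.0 | a.a.0 → =a=> u11, =b=> u10
  u8 = b.b.0 | a.0 → =a=> u12, =b=> u11
  u9 = b.b.b.0 | 0 → =b=> u12
  u10 = 0 | a.a.0 → =a=> u13
  u11 = b.0 | a.0 → =a=> u14, =b=> u13
  u12 = b.b.0 | 0 → =b=> u14
  u13 = 0 | a.0 → =a=> u15
  u14 = b.0 | 0 → =b=> u15
  u15 = 0 | 0 → (no moves)
Reachable graph of Q (16 states):
  v0 = b.b.a.0 | b.a.a.0 + (b.((0 + 0) | (0 + 0)))\{b} → =b=> v1, =b=> v2
  v1 = b.a.0 | b.a.a.0 → =b=> v3, =b=> v4
  v2 = b.b.a.0 | a.a.0 → =a=> v5, =b=> v4
  v3 = a.0 | b.a.a.0 → =a=> v6, =b=> v7
  v4 = b.a.0 | a.a.0 → =a=> v8, =b=> v7
  v5 = b.b.a.0 | a.0 → =a=> v9, =b=> v8
  v6 = 0 | b.a.a.0 → =b=> v10
  v7 = a.0 | a.a.0 → =a=> v10, =a=> v11
  v8 = b.a.0 | a.0 → =a=> v12, =b=> v11
  v9 = b.b.a.0 | 0 → =b=> v12
  v10 = 0 | a.a.0 → =a=> v13
  v11 = a.0 | a.0 → =a=> v13, =a=> v14
  v12 = b.a.0 | 0 → =b=> v14
  v13 = 0 | a.0 → =a=> v15
  v14 = a.0 | 0 → =a=> v15
  v15 = 0 | 0 → (no moves)
Run σ = ⟨bbbb⟩ on P: start {u0}
  step 1 (b): {u1, u2}
  step 2 (b): {u3, u4}
  step 3 (b): {u6, u7}
  step 4 (b): {u10}
  ✓ P
Run σ = ⟨bbbb⟩ on Q: start {v0}
  step 1 (b): {v1, v2}
  step 2 (b): {v3, v4}
  step 3 (b): {v7}
  step 4 (b): no successor for Q

trace-distinct — witness ⟨bbbb⟩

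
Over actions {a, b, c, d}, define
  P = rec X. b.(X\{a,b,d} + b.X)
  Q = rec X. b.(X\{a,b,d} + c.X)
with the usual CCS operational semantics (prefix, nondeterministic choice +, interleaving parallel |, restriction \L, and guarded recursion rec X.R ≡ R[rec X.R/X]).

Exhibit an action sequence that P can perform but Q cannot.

bb

LTS(P): 2 reachable states
  m0 = rec X. b.(X\{a,b,d} + b.X) → ··b··> m1
  m1 = (rec X. b.(X\{a,b,d} + b.X))\{a,b,d} + b.(rec X. b.(X\{a,b,d} + b.X)) → ··b··> m0
LTS(Q): 2 reachable states
  n0 = rec X. b.(X\{a,b,d} + c.X) → ··b··> n1
  n1 = (rec X. b.(X\{a,b,d} + c.X))\{a,b,d} + c.(rec X. b.(X\{a,b,d} + c.X)) → ··c··> n0
Trace ⟨bb⟩ through P, begin at {m0}:
  after b @ step 1: {m1}
  after b @ step 2: {m0}
  P completes σ.
Trace ⟨bb⟩ through Q, begin at {n0}:
  after b @ step 1: {n1}
  after b @ step 2: ∅ (Q stuck)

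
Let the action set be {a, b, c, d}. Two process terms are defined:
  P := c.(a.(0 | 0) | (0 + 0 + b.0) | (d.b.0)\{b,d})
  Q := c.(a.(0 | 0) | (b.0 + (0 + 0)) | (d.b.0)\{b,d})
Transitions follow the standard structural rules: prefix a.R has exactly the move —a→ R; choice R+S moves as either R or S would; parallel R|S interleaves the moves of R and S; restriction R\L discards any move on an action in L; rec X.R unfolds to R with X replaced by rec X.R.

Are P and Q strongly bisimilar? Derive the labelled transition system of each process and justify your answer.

YES

Reachable graph of P (5 states):
  s0 = c.(a.(0 | 0) | (0 + 0 + b.0) | (d.b.0)\{b,d}) has moves =c=> s1
  s1 = a.(0 | 0) | (0 + 0 + b.0) | (d.b.0)\{b,d} has moves =a=> s2, =b=> s3
  s2 = 0 | 0 | (0 + 0 + b.0) | (d.b.0)\{b,d} has moves =b=> s4
  s3 = a.(0 | 0) | 0 | (d.b.0)\{b,d} has moves =a=> s4
  s4 = 0 | 0 | 0 | (d.b.0)\{b,d} has moves ∅
Reachable graph of Q (5 states):
  t0 = c.(a.(0 | 0) | (b.0 + (0 + 0)) | (d.b.0)\{b,d}) has moves =c=> t1
  t1 = a.(0 | 0) | (b.0 + (0 + 0)) | (d.b.0)\{b,d} has moves =a=> t2, =b=> t3
  t2 = 0 | 0 | (b.0 + (0 + 0)) | (d.b.0)\{b,d} has moves =b=> t4
  t3 = a.(0 | 0) | 0 | (d.b.0)\{b,d} has moves =a=> t4
  t4 = 0 | 0 | 0 | (d.b.0)\{b,d} has moves ∅
Bisimilarity quotient blocks:
  B0 = {s0, t0}
  B1 = {s1, t1}
  B2 = {s3, t3}
  B3 = {s4, t4}
  B4 = {s2, t2}
s0 ∈ B0, t0 ∈ B0 → same block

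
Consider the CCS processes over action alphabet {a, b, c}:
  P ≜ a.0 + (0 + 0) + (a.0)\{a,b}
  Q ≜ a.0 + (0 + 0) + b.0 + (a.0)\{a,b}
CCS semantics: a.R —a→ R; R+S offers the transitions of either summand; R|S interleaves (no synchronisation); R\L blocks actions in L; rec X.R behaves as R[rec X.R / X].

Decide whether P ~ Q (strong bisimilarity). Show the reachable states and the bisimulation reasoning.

NO

Reachable graph of P (2 states):
  u0 = a.0 + (0 + 0) + (a.0)\{a,b} ⊢ —a→ u1
  u1 = 0 ⊢ stopped
Reachable graph of Q (2 states):
  v0 = a.0 + (0 + 0) + b.0 + (a.0)\{a,b} ⊢ —a→ v1, —b→ v1
  v1 = 0 ⊢ stopped
Partition-refinement fixed point:
  B0 = {u0}
  B1 = {u1, v1}
  B2 = {v0}
u0 ∈ B0, v0 ∈ B2 → different blocks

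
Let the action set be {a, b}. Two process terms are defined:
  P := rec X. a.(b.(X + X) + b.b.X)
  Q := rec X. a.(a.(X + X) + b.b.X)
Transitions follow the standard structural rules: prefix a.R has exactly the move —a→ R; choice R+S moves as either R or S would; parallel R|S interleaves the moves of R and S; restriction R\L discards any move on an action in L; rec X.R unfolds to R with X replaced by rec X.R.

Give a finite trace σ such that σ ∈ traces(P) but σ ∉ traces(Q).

Reachable graph of P (4 states):
  s0 = rec X. a.(b.(X + X) + b.b.X) :: --a--▸ s1
  s1 = b.((rec X. a.(b.(X + X) + b.b.X)) + (rec X. a.(b.(X + X) + b.b.X))) + b.b.(rec X. a.(b.(X + X) + b.b.X)) :: --b--▸ s2, --b--▸ s3
  s2 = (rec X. a.(b.(X + X) + b.b.X)) + (rec X. a.(b.(X + X) + b.b.X)) :: --a--▸ s1
  s3 = b.(rec X. a.(b.(X + X) + b.b.X)) :: --b--▸ s0
Reachable graph of Q (4 states):
  t0 = rec X. a.(a.(X + X) + b.b.X) :: --a--▸ t1
  t1 = a.((rec X. a.(a.(X + X) + b.b.X)) + (rec X. a.(a.(X + X) + b.b.X))) + b.b.(rec X. a.(a.(X + X) + b.b.X)) :: --a--▸ t2, --b--▸ t3
  t2 = (rec X. a.(a.(X + X) + b.b.X)) + (rec X. a.(a.(X + X) + b.b.X)) :: --a--▸ t1
  t3 = b.(rec X. a.(a.(X + X) + b.b.X)) :: --b--▸ t0
Run σ = ⟨aba⟩ on P: start {s0}
  [1] a ⇒ {s1}
  [2] b ⇒ {s2, s3}
  [3] a ⇒ {s1}
  ✓ P
Run σ = ⟨aba⟩ on Q: start {t0}
  [1] a ⇒ {t1}
  [2] b ⇒ {t3}
  [3] a ⇒ ∅  — Q cannot continue

aba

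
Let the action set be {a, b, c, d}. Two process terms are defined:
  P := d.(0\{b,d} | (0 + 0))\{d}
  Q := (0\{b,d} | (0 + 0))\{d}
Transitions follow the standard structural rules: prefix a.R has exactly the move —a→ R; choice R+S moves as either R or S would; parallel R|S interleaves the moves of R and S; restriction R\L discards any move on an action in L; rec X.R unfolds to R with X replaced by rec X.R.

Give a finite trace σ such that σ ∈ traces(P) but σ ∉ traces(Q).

d

P's transition system — 2 states:
  s0 = d.(0\{b,d} | (0 + 0))\{d} has moves ··d··> s1
  s1 = (0\{b,d} | (0 + 0))\{d} has moves stopped
Q's transition system — 1 states:
  t0 = (0\{b,d} | (0 + 0))\{d} has moves stopped
Run σ = ⟨d⟩ on P: start {s0}
  after d @ step 1: {s1}
  P completes σ.
Run σ = ⟨d⟩ on Q: start {t0}
  after d @ step 1: ∅ (Q stuck)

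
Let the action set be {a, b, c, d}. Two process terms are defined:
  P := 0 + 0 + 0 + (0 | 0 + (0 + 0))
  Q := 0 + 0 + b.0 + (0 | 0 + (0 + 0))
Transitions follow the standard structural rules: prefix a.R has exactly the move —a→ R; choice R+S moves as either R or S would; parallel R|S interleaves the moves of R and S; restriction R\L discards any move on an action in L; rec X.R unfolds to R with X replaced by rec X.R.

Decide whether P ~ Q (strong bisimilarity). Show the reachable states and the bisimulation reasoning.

P's transition system — 1 states:
  m0 = 0 + 0 + 0 + (0 | 0 + (0 + 0)) has moves deadlocked
Q's transition system — 2 states:
  n0 = 0 + 0 + b.0 + (0 | 0 + (0 + 0)) has moves -b-> n1
  n1 = 0 has moves deadlocked
Bisimilarity quotient blocks:
  B0 = {m0, n1}
  B1 = {n0}
m0 ∈ B0, n0 ∈ B1 → different blocks

P ≁ Q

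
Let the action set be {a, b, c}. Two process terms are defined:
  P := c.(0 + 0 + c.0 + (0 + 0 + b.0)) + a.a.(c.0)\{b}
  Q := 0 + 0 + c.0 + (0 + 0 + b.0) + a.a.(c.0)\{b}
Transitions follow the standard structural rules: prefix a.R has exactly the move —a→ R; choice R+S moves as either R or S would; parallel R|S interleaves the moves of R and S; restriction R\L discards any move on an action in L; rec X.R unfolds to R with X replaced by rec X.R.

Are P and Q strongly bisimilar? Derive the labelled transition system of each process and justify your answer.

not bisimilar

P's transition system — 6 states:
  u0 = c.(0 + 0 + c.0 + (0 + 0 + b.0)) + a.a.(c.0)\{b} has moves --a--▸ u1, --c--▸ u2
  u1 = a.(c.0)\{b} has moves --a--▸ u3
  u2 = 0 + 0 + c.0 + (0 + 0 + b.0) has moves --b--▸ u4, --c--▸ u4
  u3 = (c.0)\{b} has moves --c--▸ u5
  u4 = 0 has moves deadlocked
  u5 = 0\{b} has moves deadlocked
Q's transition system — 5 states:
  v0 = 0 + 0 + c.0 + (0 + 0 + b.0) + a.a.(c.0)\{b} has moves --a--▸ v1, --b--▸ v2, --c--▸ v2
  v1 = a.(c.0)\{b} has moves --a--▸ v3
  v2 = 0 has moves deadlocked
  v3 = (c.0)\{b} has moves --c--▸ v4
  v4 = 0\{b} has moves deadlocked
Bisimilarity quotient blocks:
  B0 = {u0}
  B1 = {u1, v1}
  B2 = {u3, v3}
  B3 = {u4, u5, v2, v4}
  B4 = {u2}
  B5 = {v0}
u0 ∈ B0, v0 ∈ B5 → different blocks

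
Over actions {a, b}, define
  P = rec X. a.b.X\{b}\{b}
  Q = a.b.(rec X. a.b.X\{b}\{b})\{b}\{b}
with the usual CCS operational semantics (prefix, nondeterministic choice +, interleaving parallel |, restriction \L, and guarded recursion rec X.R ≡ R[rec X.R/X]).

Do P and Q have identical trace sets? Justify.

P's transition system — 4 states:
  m0 = rec X. a.b.X\{b}\{b} :: =a=> m1
  m1 = b.(rec X. a.b.X\{b}\{b})\{b}\{b} :: =b=> m2
  m2 = (rec X. a.b.X\{b}\{b})\{b}\{b} :: =a=> m3
  m3 = (b.(rec X. a.b.X\{b}\{b})\{b}\{b})\{b}\{b} :: deadlocked
Q's transition system — 4 states:
  n0 = a.b.(rec X. a.b.X\{b}\{b})\{b}\{b} :: =a=> n1
  n1 = b.(rec X. a.b.X\{b}\{b})\{b}\{b} :: =b=> n2
  n2 = (rec X. a.b.X\{b}\{b})\{b}\{b} :: =a=> n3
  n3 = (b.(rec X. a.b.X\{b}\{b})\{b}\{b})\{b}\{b} :: deadlocked
Bisimilarity quotient blocks:
  B0 = {m0, n0}
  B1 = {m1, n1}
  B2 = {m2, n2}
  B3 = {m3, n3}
m0 ∈ B0, n0 ∈ B0 → same block
Bisimilar ⇒ trace-equivalent.

YES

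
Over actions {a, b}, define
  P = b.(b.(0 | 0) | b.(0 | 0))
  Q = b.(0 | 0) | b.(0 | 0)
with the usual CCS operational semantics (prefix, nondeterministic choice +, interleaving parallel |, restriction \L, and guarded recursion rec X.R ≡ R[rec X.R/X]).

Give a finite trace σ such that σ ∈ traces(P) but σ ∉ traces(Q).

bbb

P's transition system — 5 states:
  u0 = b.(b.(0 | 0) | b.(0 | 0)) has moves =b=> u1
  u1 = b.(0 | 0) | b.(0 | 0) has moves =b=> u2, =b=> u3
  u2 = 0 | 0 | b.(0 | 0) has moves =b=> u4
  u3 = b.(0 | 0) | (0 | 0) has moves =b=> u4
  u4 = 0 | 0 | (0 | 0) has moves deadlocked
Q's transition system — 4 states:
  v0 = b.(0 | 0) | b.(0 | 0) has moves =b=> v1, =b=> v2
  v1 = 0 | 0 | b.(0 | 0) has moves =b=> v3
  v2 = b.(0 | 0) | (0 | 0) has moves =b=> v3
  v3 = 0 | 0 | (0 | 0) has moves deadlocked
Run σ = ⟨bbb⟩ on P: start {u0}
  step 1 (b): {u1}
  step 2 (b): {u2, u3}
  step 3 (b): {u4}
  ✓ P
Run σ = ⟨bbb⟩ on Q: start {v0}
  step 1 (b): {v1, v2}
  step 2 (b): {v3}
  step 3 (b): ∅  — Q cannot continue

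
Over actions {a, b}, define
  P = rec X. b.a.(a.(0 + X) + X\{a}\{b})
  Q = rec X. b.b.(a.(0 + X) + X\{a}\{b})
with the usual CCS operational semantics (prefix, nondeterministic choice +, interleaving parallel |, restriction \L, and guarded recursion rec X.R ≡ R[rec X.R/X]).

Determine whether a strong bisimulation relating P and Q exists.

P ≁ Q

LTS(P): 4 reachable states
  u0 = rec X. b.a.(a.(0 + X) + X\{a}\{b}) | ··b··> u1
  u1 = a.(a.(0 + (rec X. b.a.(a.(0 + X) + X\{a}\{b}))) + (rec X. b.a.(a.(0 + X) + X\{a}\{b}))\{a}\{b}) | ··a··> u2
  u2 = a.(0 + (rec X. b.a.(a.(0 + X) + X\{a}\{b}))) + (rec X. b.a.(a.(0 + X) + X\{a}\{b}))\{a}\{b} | ··a··> u3
  u3 = 0 + (rec X. b.a.(a.(0 + X) + X\{a}\{b})) | ··b··> u1
LTS(Q): 4 reachable states
  v0 = rec X. b.b.(a.(0 + X) + X\{a}\{b}) | ··b··> v1
  v1 = b.(a.(0 + (rec X. b.b.(a.(0 + X) + X\{a}\{b}))) + (rec X. b.b.(a.(0 + X) + X\{a}\{b}))\{a}\{b}) | ··b··> v2
  v2 = a.(0 + (rec X. b.b.(a.(0 + X) + X\{a}\{b}))) + (rec X. b.b.(a.(0 + X) + X\{a}\{b}))\{a}\{b} | ··a··> v3
  v3 = 0 + (rec X. b.b.(a.(0 + X) + X\{a}\{b})) | ··b··> v1
Partition-refinement fixed point:
  B0 = {u0, u3}
  B1 = {u1}
  B2 = {u2}
  B3 = {v0, v3}
  B4 = {v1}
  B5 = {v2}
u0 ∈ B0, v0 ∈ B3 → different blocks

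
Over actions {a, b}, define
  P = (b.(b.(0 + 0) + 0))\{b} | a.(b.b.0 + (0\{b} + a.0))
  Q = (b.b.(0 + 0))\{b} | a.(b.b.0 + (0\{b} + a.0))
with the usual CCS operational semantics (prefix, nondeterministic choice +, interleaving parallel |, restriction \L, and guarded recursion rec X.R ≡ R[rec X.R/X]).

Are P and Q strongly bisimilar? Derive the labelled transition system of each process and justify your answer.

P ~ Q

LTS(P): 4 reachable states
  s0 = (b.(b.(0 + 0) + 0))\{b} | a.(b.b.0 + (0\{b} + a.0)) ⊢ --a--▸ s1
  s1 = (b.(b.(0 + 0) + 0))\{b} | (b.b.0 + (0\{b} + a.0)) ⊢ --a--▸ s2, --b--▸ s3
  s2 = (b.(b.(0 + 0) + 0))\{b} | 0 ⊢ stopped
  s3 = (b.(b.(0 + 0) + 0))\{b} | b.0 ⊢ --b--▸ s2
LTS(Q): 4 reachable states
  t0 = (b.b.(0 + 0))\{b} | a.(b.b.0 + (0\{b} + a.0)) ⊢ --a--▸ t1
  t1 = (b.b.(0 + 0))\{b} | (b.b.0 + (0\{b} + a.0)) ⊢ --a--▸ t2, --b--▸ t3
  t2 = (b.b.(0 + 0))\{b} | 0 ⊢ stopped
  t3 = (b.b.(0 + 0))\{b} | b.0 ⊢ --b--▸ t2
Partition-refinement fixed point:
  B0 = {s0, t0}
  B1 = {s1, t1}
  B2 = {s2, t2}
  B3 = {s3, t3}
s0 ∈ B0, t0 ∈ B0 → same block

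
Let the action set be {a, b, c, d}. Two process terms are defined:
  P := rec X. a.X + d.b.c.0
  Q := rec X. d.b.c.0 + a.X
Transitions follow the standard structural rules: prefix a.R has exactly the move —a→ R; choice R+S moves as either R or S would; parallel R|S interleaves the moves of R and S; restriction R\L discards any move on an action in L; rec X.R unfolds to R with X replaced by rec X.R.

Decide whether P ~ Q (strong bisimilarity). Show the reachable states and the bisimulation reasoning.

LTS(P): 4 reachable states
  s0 = rec X. a.X + d.b.c.0 | ··a··> s0, ··d··> s1
  s1 = b.c.0 | ··b··> s2
  s2 = c.0 | ··c··> s3
  s3 = 0 | ·
LTS(Q): 4 reachable states
  t0 = rec X. d.b.c.0 + a.X | ··a··> t0, ··d··> t1
  t1 = b.c.0 | ··b··> t2
  t2 = c.0 | ··c··> t3
  t3 = 0 | ·
Partition-refinement fixed point:
  B0 = {s0, t0}
  B1 = {s1, t1}
  B2 = {s2, t2}
  B3 = {s3, t3}
s0 ∈ B0, t0 ∈ B0 → same block

P ~ Q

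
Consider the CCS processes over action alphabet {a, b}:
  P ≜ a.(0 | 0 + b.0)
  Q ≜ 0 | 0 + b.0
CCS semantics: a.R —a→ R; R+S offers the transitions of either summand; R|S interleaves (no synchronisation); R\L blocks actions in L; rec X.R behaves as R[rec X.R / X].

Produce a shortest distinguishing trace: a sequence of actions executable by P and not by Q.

a

P's transition system — 3 states:
  p0 = a.(0 | 0 + b.0) → -a-> p1
  p1 = 0 | 0 + b.0 → -b-> p2
  p2 = 0 → ·
Q's transition system — 2 states:
  q0 = 0 | 0 + b.0 → -b-> q1
  q1 = 0 → ·
Trace ⟨a⟩ through P, begin at {p0}:
  step 1 (a): {p1}
  ✓ P
Trace ⟨a⟩ through Q, begin at {q0}:
  step 1 (a): ∅ (Q stuck)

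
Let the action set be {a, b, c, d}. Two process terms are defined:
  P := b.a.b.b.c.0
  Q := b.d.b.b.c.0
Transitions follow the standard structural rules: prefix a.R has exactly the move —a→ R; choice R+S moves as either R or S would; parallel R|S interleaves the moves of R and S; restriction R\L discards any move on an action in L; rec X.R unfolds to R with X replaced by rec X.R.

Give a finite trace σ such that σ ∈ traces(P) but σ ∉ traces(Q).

P's transition system — 6 states:
  s0 = b.a.b.b.c.0 ⊢ —b→ s1
  s1 = a.b.b.c.0 ⊢ —a→ s2
  s2 = b.b.c.0 ⊢ —b→ s3
  s3 = b.c.0 ⊢ —b→ s4
  s4 = c.0 ⊢ —c→ s5
  s5 = 0 ⊢ ·
Q's transition system — 6 states:
  t0 = b.d.b.b.c.0 ⊢ —b→ t1
  t1 = d.b.b.c.0 ⊢ —d→ t2
  t2 = b.b.c.0 ⊢ —b→ t3
  t3 = b.c.0 ⊢ —b→ t4
  t4 = c.0 ⊢ —c→ t5
  t5 = 0 ⊢ ·
Run σ = ⟨ba⟩ on P: start {s0}
  [1] b ⇒ {s1}
  [2] a ⇒ {s2}
  — P admits the full trace.
Run σ = ⟨ba⟩ on Q: start {t0}
  [1] b ⇒ {t1}
  [2] a ⇒ ∅ (Q stuck)

ba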